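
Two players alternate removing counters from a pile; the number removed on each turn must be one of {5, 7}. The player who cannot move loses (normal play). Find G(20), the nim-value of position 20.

G(0) = 0
G(1) = mex{} = 0
G(2) = mex{} = 0
G(3) = mex{} = 0
G(4) = mex{} = 0
G(5) = mex{0} = 1
G(6) = mex{0} = 1
G(7) = mex{0,0} = 1
G(8) = mex{0,0} = 1
G(9) = mex{0,0} = 1
G(10) = mex{1,0} = 2
G(11) = mex{1,0} = 2
G(12) = mex{1,1} = 0
G(13) = mex{1,1} = 0
G(14) = mex{1,1} = 0
G(15) = mex{2,1} = 0
G(16) = mex{2,1} = 0
G(17) = mex{0,2} = 1
G(18) = mex{0,2} = 1
G(19) = mex{0,0} = 1
G(20) = mex{0,0} = 1

1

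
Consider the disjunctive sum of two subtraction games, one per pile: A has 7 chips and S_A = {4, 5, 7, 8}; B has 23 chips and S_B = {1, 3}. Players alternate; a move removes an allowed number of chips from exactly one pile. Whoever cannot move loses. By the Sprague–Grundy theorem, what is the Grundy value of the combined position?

0

Pile A, S = {4, 5, 7, 8}:
n : 0 1 2 3 4 5 6 7
G : 0 0 0 0 1 1 1 1
G_A(7) = 1.
Pile B, S = {1, 3}:
n :  0  1  2  3  4  5  6  7  8  9 10 11 12 13 14 15 16 17 18 19 20 21 22 23
G :  0  1  0  1  0  1  0  1  0  1  0  1  0  1  0  1  0  1  0  1  0  1  0  1
G_B(23) = 1.
Combined Grundy value = 1 ⊕ 1 = 0.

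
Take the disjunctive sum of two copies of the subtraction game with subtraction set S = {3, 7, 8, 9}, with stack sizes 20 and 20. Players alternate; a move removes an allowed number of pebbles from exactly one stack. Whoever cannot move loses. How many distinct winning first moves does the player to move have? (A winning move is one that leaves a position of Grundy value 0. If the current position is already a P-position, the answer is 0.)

0

All stacks use S = {3, 7, 8, 9}:
G(0) = 0
G(1) = mex{} = 0
G(2) = mex{} = 0
G(3) = mex{0} = 1
G(4) = mex{0} = 1
G(5) = mex{0} = 1
G(6) = mex{1} = 0
G(7) = mex{1,0} = 2
G(8) = mex{1,0,0} = 2
G(9) = mex{0,0,0,0} = 1
G(10) = mex{2,1,0,0} = 3
G(11) = mex{2,1,1,0} = 3
G(12) = mex{1,1,1,1} = 0
G(13) = mex{3,0,1,1} = 2
G(14) = mex{3,2,0,1} = 4
G(15) = mex{0,2,2,0} = 1
G(16) = mex{2,1,2,2} = 0
G(17) = mex{4,3,1,2} = 0
G(18) = mex{1,3,3,1} = 0
G(19) = mex{0,0,3,3} = 1
G(20) = mex{0,2,0,3} = 1
Stack A: G(20) = 1.
Stack B: G(20) = 1.
Combined Grundy value = 1 ⊕ 1 = 0.
A winning move leaves total XOR = 0, i.e. changes one component's Grundy value g to g ⊕ X where X is the current total.
Stack A: target g' = 1⊕0 = 1, but every legal move changes the Grundy value (mex property), so 0 moves.
Stack B: target g' = 1⊕0 = 1, but every legal move changes the Grundy value (mex property), so 0 moves.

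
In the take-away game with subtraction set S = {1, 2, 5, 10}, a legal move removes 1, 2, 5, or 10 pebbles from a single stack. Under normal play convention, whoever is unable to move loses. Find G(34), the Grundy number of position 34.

1

G(0) = 0
G(1) = mex{0} = 1
G(2) = mex{1,0} = 2
G(3) = mex{2,1} = 0
G(4) = mex{0,2} = 1
G(5) = mex{1,0,0} = 2
G(6) = mex{2,1,1} = 0
G(7) = mex{0,2,2} = 1
G(8) = mex{1,0,0} = 2
G(9) = mex{2,1,1} = 0
G(10) = mex{0,2,2,0} = 1
G(11) = mex{1,0,0,1} = 2
G(12) = mex{2,1,1,2} = 0
G(13) = mex{0,2,2,0} = 1
G(14) = mex{1,0,0,1} = 2
G(15) = mex{2,1,1,2} = 0
G(16) = mex{0,2,2,0} = 1
G(17) = mex{1,0,0,1} = 2
G(18) = mex{2,1,1,2} = 0
G(19) = mex{0,2,2,0} = 1
G(20) = mex{1,0,0,1} = 2
G(21) = mex{2,1,1,2} = 0
G(22) = mex{0,2,2,0} = 1
G(23) = mex{1,0,0,1} = 2
G(24) = mex{2,1,1,2} = 0
G(25) = mex{0,2,2,0} = 1
G(26) = mex{1,0,0,1} = 2
G(27) = mex{2,1,1,2} = 0
G(28) = mex{0,2,2,0} = 1
G(29) = mex{1,0,0,1} = 2
G(30) = mex{2,1,1,2} = 0
G(31) = mex{0,2,2,0} = 1
G(32) = mex{1,0,0,1} = 2
G(33) = mex{2,1,1,2} = 0
G(34) = mex{0,2,2,0} = 1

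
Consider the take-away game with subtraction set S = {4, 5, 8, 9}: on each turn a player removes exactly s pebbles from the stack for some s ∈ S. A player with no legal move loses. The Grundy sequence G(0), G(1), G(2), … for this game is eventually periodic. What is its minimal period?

n :  0  1  2  3  4  5  6  7  8  9 10 11 12 13 14 15 16 17 18 19 20 21 22 23 24 25 26 27
G :  0  0  0  0  1  1  1  1  2  2  2  2  3  0  0  0  0  1  1  1  1  2  2  2  2  3  0  0
G(n+13) = G(n) holds for n = 0,…,8 (a full window of length max(S) = 9), so the sequence is purely periodic with period 13.

13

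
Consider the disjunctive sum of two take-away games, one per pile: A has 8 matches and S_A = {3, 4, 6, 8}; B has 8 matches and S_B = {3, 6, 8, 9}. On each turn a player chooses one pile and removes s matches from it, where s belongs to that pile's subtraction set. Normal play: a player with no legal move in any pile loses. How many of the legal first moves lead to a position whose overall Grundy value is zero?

Pile A, S = {3, 4, 6, 8}:
n : 0 1 2 3 4 5 6 7 8
G : 0 0 0 1 1 1 2 2 2
G_A(8) = 2.
Pile B, S = {3, 6, 8, 9}:
G(0) = 0
G(1) = mex{} = 0
G(2) = mex{} = 0
G(3) = mex{0} = 1
G(4) = mex{0} = 1
G(5) = mex{0} = 1
G(6) = mex{1,0} = 2
G(7) = mex{1,0} = 2
G(8) = mex{1,0,0} = 2
G_B(8) = 2.
Combined Grundy value = 2 ⊕ 2 = 0.
A winning move leaves total XOR = 0, i.e. changes one component's Grundy value g to g ⊕ X where X is the current total.
Pile A: target g' = 2⊕0 = 2, but every legal move changes the Grundy value (mex property), so 0 moves.
Pile B: target g' = 2⊕0 = 2, but every legal move changes the Grundy value (mex property), so 0 moves.

0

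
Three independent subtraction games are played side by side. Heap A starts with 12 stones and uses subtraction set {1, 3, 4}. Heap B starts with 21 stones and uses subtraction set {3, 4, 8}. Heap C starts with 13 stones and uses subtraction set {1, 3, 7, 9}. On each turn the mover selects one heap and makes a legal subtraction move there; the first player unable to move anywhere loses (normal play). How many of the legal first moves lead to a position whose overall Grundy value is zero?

Heap A, S = {1, 3, 4}:
n :  0  1  2  3  4  5  6  7  8  9 10 11 12
G :  0  1  0  1  2  3  2  0  1  0  1  2  3
G_A(12) = 3.
Heap B, S = {3, 4, 8}:
n :  0  1  2  3  4  5  6  7  8  9 10 11 12 13 14 15 16 17 18 19 20 21
G :  0  0  0  1  1  1  2  0  2  3  1  3  0  0  0  1  1  1  2  0  2  3
G_B(21) = 3.
Heap C, S = {1, 3, 7, 9}:
G(0) = 0
G(1) = mex{0} = 1
G(2) = mex{1} = 0
G(3) = mex{0,0} = 1
G(4) = mex{1,1} = 0
G(5) = mex{0,0} = 1
G(6) = mex{1,1} = 0
G(7) = mex{0,0,0} = 1
G(8) = mex{1,1,1} = 0
G(9) = mex{0,0,0,0} = 1
G(10) = mex{1,1,1,1} = 0
G(11) = mex{0,0,0,0} = 1
G(12) = mex{1,1,1,1} = 0
G(13) = mex{0,0,0,0} = 1
G_C(13) = 1.
Combined Grundy value = 3 ⊕ 3 ⊕ 1 = 1.
A winning move leaves total XOR = 0, i.e. changes one component's Grundy value g to g ⊕ X where X is the current total.
Heap A: need g' = 3⊕1 = 2. Options: 12−1→G=2, 12−3→G=0, 12−4→G=1. Hits: 1.
Heap B: need g' = 3⊕1 = 2. Options: 21−3→G=2, 21−4→G=1, 21−8→G=0. Hits: 1.
Heap C: need g' = 1⊕1 = 0. Options: 13−1→G=0, 13−3→G=0, 13−7→G=0, 13−9→G=0. Hits: 4.

6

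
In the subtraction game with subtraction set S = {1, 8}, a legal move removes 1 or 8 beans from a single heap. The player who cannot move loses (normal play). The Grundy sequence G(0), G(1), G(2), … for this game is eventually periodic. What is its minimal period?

9

n :  0  1  2  3  4  5  6  7  8  9 10 11 12 13 14 15 16 17 18 19
G :  0  1  0  1  0  1  0  1  2  0  1  0  1  0  1  0  1  2  0  1
G(n+9) = G(n) holds for n = 0,…,7 (a full window of length max(S) = 8), so the sequence is purely periodic with period 9.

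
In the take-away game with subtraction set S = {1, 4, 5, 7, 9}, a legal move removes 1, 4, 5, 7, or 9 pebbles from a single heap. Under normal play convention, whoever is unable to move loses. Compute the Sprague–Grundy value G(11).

1

G(0) = 0
G(1) = mex{0} = 1
G(2) = mex{1} = 0
G(3) = mex{0} = 1
G(4) = mex{1,0} = 2
G(5) = mex{2,1,0} = 3
G(6) = mex{3,0,1} = 2
G(7) = mex{2,1,0,0} = 3
G(8) = mex{3,2,1,1} = 0
G(9) = mex{0,3,2,0,0} = 1
G(10) = mex{1,2,3,1,1} = 0
G(11) = mex{0,3,2,2,0} = 1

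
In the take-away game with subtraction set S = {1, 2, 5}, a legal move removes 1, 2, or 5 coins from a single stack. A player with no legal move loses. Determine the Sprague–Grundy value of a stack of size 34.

n :  0  1  2  3  4  5  6  7  8  9 10 11 12 13 14 15 16 17 18 19 20 21 22 23 24 25 26 27 28 29 30 31 32 33 34
G :  0  1  2  0  1  2  0  1  2  0  1  2  0  1  2  0  1  2  0  1  2  0  1  2  0  1  2  0  1  2  0  1  2  0  1

1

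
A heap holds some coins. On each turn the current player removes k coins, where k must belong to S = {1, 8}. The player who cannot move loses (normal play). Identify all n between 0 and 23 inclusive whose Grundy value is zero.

0, 2, 4, 6, 9, 11, 13, 15, 18, 20, 22

n :  0  1  2  3  4  5  6  7  8  9 10 11 12 13 14 15 16 17 18 19 20 21 22 23
G :  0  1  0  1  0  1  0  1  2  0  1  0  1  0  1  0  1  2  0  1  0  1  0  1
P-positions are exactly the n with G(n) = 0.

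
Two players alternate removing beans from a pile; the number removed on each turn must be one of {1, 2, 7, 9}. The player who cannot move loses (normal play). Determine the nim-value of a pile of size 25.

0

n :  0  1  2  3  4  5  6  7  8  9 10 11 12 13 14 15 16 17 18 19 20 21 22 23 24 25
G :  0  1  2  0  1  2  0  1  2  3  4  0  1  2  0  1  2  0  1  2  3  4  0  1  2  0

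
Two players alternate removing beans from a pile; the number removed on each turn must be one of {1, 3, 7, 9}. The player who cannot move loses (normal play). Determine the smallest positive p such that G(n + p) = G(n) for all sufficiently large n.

2

G(0) = 0
G(1) = mex{0} = 1
G(2) = mex{1} = 0
G(3) = mex{0,0} = 1
G(4) = mex{1,1} = 0
G(5) = mex{0,0} = 1
G(6) = mex{1,1} = 0
G(7) = mex{0,0,0} = 1
G(8) = mex{1,1,1} = 0
G(9) = mex{0,0,0,0} = 1
G(10) = mex{1,1,1,1} = 0
G(11) = mex{0,0,0,0} = 1
G(12) = mex{1,1,1,1} = 0
G(13) = mex{0,0,0,0} = 1
G(14) = mex{1,1,1,1} = 0
G(n+2) = G(n) holds for n = 0,…,8 (a full window of length max(S) = 9), so the sequence is purely periodic with period 2.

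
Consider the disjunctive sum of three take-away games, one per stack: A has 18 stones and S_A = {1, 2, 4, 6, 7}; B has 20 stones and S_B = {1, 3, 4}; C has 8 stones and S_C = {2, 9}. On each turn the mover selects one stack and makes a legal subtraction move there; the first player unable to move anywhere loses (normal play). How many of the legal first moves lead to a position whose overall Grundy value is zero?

Stack A, S = {1, 2, 4, 6, 7}:
G(0) = 0
G(1) = mex{0} = 1
G(2) = mex{1,0} = 2
G(3) = mex{2,1} = 0
G(4) = mex{0,2,0} = 1
G(5) = mex{1,0,1} = 2
G(6) = mex{2,1,2,0} = 3
G(7) = mex{3,2,0,1,0} = 4
G(8) = mex{4,3,1,2,1} = 0
G(9) = mex{0,4,2,0,2} = 1
G(10) = mex{1,0,3,1,0} = 2
G(11) = mex{2,1,4,2,1} = 0
G(12) = mex{0,2,0,3,2} = 1
G(13) = mex{1,0,1,4,3} = 2
G(14) = mex{2,1,2,0,4} = 3
G(15) = mex{3,2,0,1,0} = 4
G(16) = mex{4,3,1,2,1} = 0
G(17) = mex{0,4,2,0,2} = 1
G(18) = mex{1,0,3,1,0} = 2
G_A(18) = 2.
Stack B, S = {1, 3, 4}:
G(0) = 0
G(1) = mex{0} = 1
G(2) = mex{1} = 0
G(3) = mex{0,0} = 1
G(4) = mex{1,1,0} = 2
G(5) = mex{2,0,1} = 3
G(6) = mex{3,1,0} = 2
G(7) = mex{2,2,1} = 0
G(8) = mex{0,3,2} = 1
G(9) = mex{1,2,3} = 0
G(10) = mex{0,0,2} = 1
G(11) = mex{1,1,0} = 2
G(12) = mex{2,0,1} = 3
G(13) = mex{3,1,0} = 2
G(14) = mex{2,2,1} = 0
G(15) = mex{0,3,2} = 1
G(16) = mex{1,2,3} = 0
G(17) = mex{0,0,2} = 1
G(18) = mex{1,1,0} = 2
G(19) = mex{2,0,1} = 3
G(20) = mex{3,1,0} = 2
G_B(20) = 2.
Stack C, S = {2, 9}:
n : 0 1 2 3 4 5 6 7 8
G : 0 0 1 1 0 0 1 1 0
G_C(8) = 0.
Combined Grundy value = 2 ⊕ 2 ⊕ 0 = 0.
A winning move leaves total XOR = 0, i.e. changes one component's Grundy value g to g ⊕ X where X is the current total.
Stack A: target g' = 2⊕0 = 2, but every legal move changes the Grundy value (mex property), so 0 moves.
Stack B: target g' = 2⊕0 = 2, but every legal move changes the Grundy value (mex property), so 0 moves.
Stack C: target g' = 0⊕0 = 0, but every legal move changes the Grundy value (mex property), so 0 moves.

0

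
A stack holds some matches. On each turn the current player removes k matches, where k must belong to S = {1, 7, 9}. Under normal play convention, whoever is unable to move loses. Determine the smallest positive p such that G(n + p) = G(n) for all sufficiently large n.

G(0) = 0
G(1) = mex{0} = 1
G(2) = mex{1} = 0
G(3) = mex{0} = 1
G(4) = mex{1} = 0
G(5) = mex{0} = 1
G(6) = mex{1} = 0
G(7) = mex{0,0} = 1
G(8) = mex{1,1} = 0
G(9) = mex{0,0,0} = 1
G(10) = mex{1,1,1} = 0
G(11) = mex{0,0,0} = 1
G(12) = mex{1,1,1} = 0
G(13) = mex{0,0,0} = 1
G(14) = mex{1,1,1} = 0
G(n+2) = G(n) holds for n = 0,…,8 (a full window of length max(S) = 9), so the sequence is purely periodic with period 2.

2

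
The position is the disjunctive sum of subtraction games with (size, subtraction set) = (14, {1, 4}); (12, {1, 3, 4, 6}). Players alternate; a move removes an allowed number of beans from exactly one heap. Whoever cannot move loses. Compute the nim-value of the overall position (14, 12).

1

Heap A, S = {1, 4}:
G(0) = 0
G(1) = mex{0} = 1
G(2) = mex{1} = 0
G(3) = mex{0} = 1
G(4) = mex{1,0} = 2
G(5) = mex{2,1} = 0
G(6) = mex{0,0} = 1
G(7) = mex{1,1} = 0
G(8) = mex{0,2} = 1
G(9) = mex{1,0} = 2
G(10) = mex{2,1} = 0
G(11) = mex{0,0} = 1
G(12) = mex{1,1} = 0
G(13) = mex{0,2} = 1
G(14) = mex{1,0} = 2
G_A(14) = 2.
Heap B, S = {1, 3, 4, 6}:
G(0) = 0
G(1) = mex{0} = 1
G(2) = mex{1} = 0
G(3) = mex{0,0} = 1
G(4) = mex{1,1,0} = 2
G(5) = mex{2,0,1} = 3
G(6) = mex{3,1,0,0} = 2
G(7) = mex{2,2,1,1} = 0
G(8) = mex{0,3,2,0} = 1
G(9) = mex{1,2,3,1} = 0
G(10) = mex{0,0,2,2} = 1
G(11) = mex{1,1,0,3} = 2
G(12) = mex{2,0,1,2} = 3
G_B(12) = 3.
Combined Grundy value = 2 ⊕ 3 = 1.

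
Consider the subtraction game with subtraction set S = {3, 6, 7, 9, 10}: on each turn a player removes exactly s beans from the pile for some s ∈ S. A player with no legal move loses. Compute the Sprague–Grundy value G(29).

1

n :  0  1  2  3  4  5  6  7  8  9 10 11 12 13 14 15 16 17 18 19 20 21 22 23 24 25 26 27 28 29
G :  0  0  0  1  1  1  2  2  2  3  3  3  4  0  0  0  1  1  1  2  2  2  3  3  3  4  0  0  0  1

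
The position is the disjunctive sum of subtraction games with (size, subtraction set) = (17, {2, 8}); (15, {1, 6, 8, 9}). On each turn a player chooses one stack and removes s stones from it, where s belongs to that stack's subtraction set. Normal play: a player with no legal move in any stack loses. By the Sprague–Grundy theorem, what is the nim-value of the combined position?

Stack A, S = {2, 8}:
G(0) = 0
G(1) = mex{} = 0
G(2) = mex{0} = 1
G(3) = mex{0} = 1
G(4) = mex{1} = 0
G(5) = mex{1} = 0
G(6) = mex{0} = 1
G(7) = mex{0} = 1
G(8) = mex{1,0} = 2
G(9) = mex{1,0} = 2
G(10) = mex{2,1} = 0
G(11) = mex{2,1} = 0
G(12) = mex{0,0} = 1
G(13) = mex{0,0} = 1
G(14) = mex{1,1} = 0
G(15) = mex{1,1} = 0
G(16) = mex{0,2} = 1
G(17) = mex{0,2} = 1
G_A(17) = 1.
Stack B, S = {1, 6, 8, 9}:
n :  0  1  2  3  4  5  6  7  8  9 10 11 12 13 14 15
G :  0  1  0  1  0  1  2  0  1  2  3  2  3  2  0  1
G_B(15) = 1.
Combined Grundy value = 1 ⊕ 1 = 0.

0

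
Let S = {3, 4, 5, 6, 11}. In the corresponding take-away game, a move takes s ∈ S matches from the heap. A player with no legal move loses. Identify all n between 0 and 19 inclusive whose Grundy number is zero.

n :  0  1  2  3  4  5  6  7  8  9 10 11 12 13 14 15 16 17 18 19
G :  0  0  0  1  1  1  2  2  2  0  0  3  1  1  4  2  2  0  0  0
P-positions are exactly the n with G(n) = 0.

0, 1, 2, 9, 10, 17, 18, 19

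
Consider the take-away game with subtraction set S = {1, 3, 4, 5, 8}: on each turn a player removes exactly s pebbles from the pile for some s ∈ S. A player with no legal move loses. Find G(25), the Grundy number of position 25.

n :  0  1  2  3  4  5  6  7  8  9 10 11 12 13 14 15 16 17 18 19 20 21 22 23 24 25
G :  0  1  0  1  2  3  2  3  4  0  1  0  1  2  3  2  3  4  0  1  0  1  2  3  2  3

3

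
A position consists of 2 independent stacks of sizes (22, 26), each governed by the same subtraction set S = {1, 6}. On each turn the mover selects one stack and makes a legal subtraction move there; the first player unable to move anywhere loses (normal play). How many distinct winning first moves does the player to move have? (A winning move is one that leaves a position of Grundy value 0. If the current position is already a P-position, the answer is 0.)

0

All stacks use S = {1, 6}:
n :  0  1  2  3  4  5  6  7  8  9 10 11 12 13 14 15 16 17 18 19 20 21 22 23 24 25 26
G :  0  1  0  1  0  1  2  0  1  0  1  0  1  2  0  1  0  1  0  1  2  0  1  0  1  0  1
Stack A: G(22) = 1.
Stack B: G(26) = 1.
Combined Grundy value = 1 ⊕ 1 = 0.
A winning move leaves total XOR = 0, i.e. changes one component's Grundy value g to g ⊕ X where X is the current total.
Stack A: target g' = 1⊕0 = 1, but every legal move changes the Grundy value (mex property), so 0 moves.
Stack B: target g' = 1⊕0 = 1, but every legal move changes the Grundy value (mex property), so 0 moves.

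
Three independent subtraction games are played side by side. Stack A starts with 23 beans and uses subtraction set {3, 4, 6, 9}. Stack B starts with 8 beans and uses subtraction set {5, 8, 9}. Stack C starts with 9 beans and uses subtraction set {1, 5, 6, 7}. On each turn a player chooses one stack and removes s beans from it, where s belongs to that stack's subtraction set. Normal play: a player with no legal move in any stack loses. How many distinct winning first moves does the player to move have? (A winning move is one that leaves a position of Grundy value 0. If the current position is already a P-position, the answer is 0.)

Stack A, S = {3, 4, 6, 9}:
n :  0  1  2  3  4  5  6  7  8  9 10 11 12 13 14 15 16 17 18 19 20 21 22 23
G :  0  0  0  1  1  1  2  2  2  3  3  3  0  0  0  1  1  1  2  2  2  3  3  3
G_A(23) = 3.
Stack B, S = {5, 8, 9}:
n : 0 1 2 3 4 5 6 7 8
G : 0 0 0 0 0 1 1 1 1
G_B(8) = 1.
Stack C, S = {1, 5, 6, 7}:
G(0) = 0
G(1) = mex{0} = 1
G(2) = mex{1} = 0
G(3) = mex{0} = 1
G(4) = mex{1} = 0
G(5) = mex{0,0} = 1
G(6) = mex{1,1,0} = 2
G(7) = mex{2,0,1,0} = 3
G(8) = mex{3,1,0,1} = 2
G(9) = mex{2,0,1,0} = 3
G_C(9) = 3.
Combined Grundy value = 3 ⊕ 1 ⊕ 3 = 1.
A winning move leaves total XOR = 0, i.e. changes one component's Grundy value g to g ⊕ X where X is the current total.
Stack A: need g' = 3⊕1 = 2. Options: 23−3→G=2, 23−4→G=2, 23−6→G=1, 23−9→G=0. Hits: 2.
Stack B: need g' = 1⊕1 = 0. Options: 8−5→G=0, 8−8→G=0. Hits: 2.
Stack C: need g' = 3⊕1 = 2. Options: 9−1→G=2, 9−5→G=0, 9−6→G=1, 9−7→G=0. Hits: 1.

5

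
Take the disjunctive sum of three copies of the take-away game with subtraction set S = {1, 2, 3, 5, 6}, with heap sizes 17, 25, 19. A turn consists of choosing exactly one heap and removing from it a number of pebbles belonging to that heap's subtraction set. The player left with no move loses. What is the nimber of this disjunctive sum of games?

3

All heaps use S = {1, 2, 3, 5, 6}:
n :  0  1  2  3  4  5  6  7  8  9 10 11 12 13 14 15 16 17 18 19 20 21 22 23 24 25
G :  0  1  2  3  0  1  2  3  0  1  2  3  0  1  2  3  0  1  2  3  0  1  2  3  0  1
Heap A: G(17) = 1.
Heap B: G(25) = 1.
Heap C: G(19) = 3.
Combined Grundy value = 1 ⊕ 1 ⊕ 3 = 3.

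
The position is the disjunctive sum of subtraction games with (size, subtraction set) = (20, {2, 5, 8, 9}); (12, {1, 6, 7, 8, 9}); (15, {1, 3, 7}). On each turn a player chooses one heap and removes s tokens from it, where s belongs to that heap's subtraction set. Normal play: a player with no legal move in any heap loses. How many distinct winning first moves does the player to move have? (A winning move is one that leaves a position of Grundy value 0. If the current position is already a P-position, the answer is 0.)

1

Heap A, S = {2, 5, 8, 9}:
n :  0  1  2  3  4  5  6  7  8  9 10 11 12 13 14 15 16 17 18 19 20
G :  0  0  1  1  0  2  1  0  2  1  3  0  2  1  0  2  1  0  0  1  1
G_A(20) = 1.
Heap B, S = {1, 6, 7, 8, 9}:
G(0) = 0
G(1) = mex{0} = 1
G(2) = mex{1} = 0
G(3) = mex{0} = 1
G(4) = mex{1} = 0
G(5) = mex{0} = 1
G(6) = mex{1,0} = 2
G(7) = mex{2,1,0} = 3
G(8) = mex{3,0,1,0} = 2
G(9) = mex{2,1,0,1,0} = 3
G(10) = mex{3,0,1,0,1} = 2
G(11) = mex{2,1,0,1,0} = 3
G(12) = mex{3,2,1,0,1} = 4
G_B(12) = 4.
Heap C, S = {1, 3, 7}:
n :  0  1  2  3  4  5  6  7  8  9 10 11 12 13 14 15
G :  0  1  0  1  0  1  0  1  0  1  0  1  0  1  0  1
G_C(15) = 1.
Combined Grundy value = 1 ⊕ 4 ⊕ 1 = 4.
A winning move leaves total XOR = 0, i.e. changes one component's Grundy value g to g ⊕ X where X is the current total.
Heap A: need g' = 1⊕4 = 5. Options: 20−2→G=0, 20−5→G=2, 20−8→G=2, 20−9→G=0. Hits: 0.
Heap B: need g' = 4⊕4 = 0. Options: 12−1→G=3, 12−6→G=2, 12−7→G=1, 12−8→G=0, 12−9→G=1. Hits: 1.
Heap C: need g' = 1⊕4 = 5. Options: 15−1→G=0, 15−3→G=0, 15−7→G=0. Hits: 0.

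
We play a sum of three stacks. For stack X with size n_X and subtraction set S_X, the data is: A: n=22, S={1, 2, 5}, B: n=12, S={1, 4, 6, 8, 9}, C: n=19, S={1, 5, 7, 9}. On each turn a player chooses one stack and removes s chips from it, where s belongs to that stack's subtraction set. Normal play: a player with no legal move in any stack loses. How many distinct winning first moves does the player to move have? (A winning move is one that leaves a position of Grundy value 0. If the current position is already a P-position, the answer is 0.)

0

Stack A, S = {1, 2, 5}:
n :  0  1  2  3  4  5  6  7  8  9 10 11 12 13 14 15 16 17 18 19 20 21 22
G :  0  1  2  0  1  2  0  1  2  0  1  2  0  1  2  0  1  2  0  1  2  0  1
G_A(22) = 1.
Stack B, S = {1, 4, 6, 8, 9}:
n :  0  1  2  3  4  5  6  7  8  9 10 11 12
G :  0  1  0  1  2  0  1  0  1  2  3  2  0
G_B(12) = 0.
Stack C, S = {1, 5, 7, 9}:
n :  0  1  2  3  4  5  6  7  8  9 10 11 12 13 14 15 16 17 18 19
G :  0  1  0  1  0  1  0  1  0  1  0  1  0  1  0  1  0  1  0  1
G_C(19) = 1.
Combined Grundy value = 1 ⊕ 0 ⊕ 1 = 0.
A winning move leaves total XOR = 0, i.e. changes one component's Grundy value g to g ⊕ X where X is the current total.
Stack A: target g' = 1⊕0 = 1, but every legal move changes the Grundy value (mex property), so 0 moves.
Stack B: target g' = 0⊕0 = 0, but every legal move changes the Grundy value (mex property), so 0 moves.
Stack C: target g' = 1⊕0 = 1, but every legal move changes the Grundy value (mex property), so 0 moves.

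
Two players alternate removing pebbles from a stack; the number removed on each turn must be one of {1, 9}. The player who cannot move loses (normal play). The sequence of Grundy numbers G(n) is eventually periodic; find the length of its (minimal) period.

n :  0  1  2  3  4  5  6  7  8  9 10 11 12 13 14
G :  0  1  0  1  0  1  0  1  0  1  0  1  0  1  0
G(n+2) = G(n) holds for n = 0,…,8 (a full window of length max(S) = 9), so the sequence is purely periodic with period 2.

2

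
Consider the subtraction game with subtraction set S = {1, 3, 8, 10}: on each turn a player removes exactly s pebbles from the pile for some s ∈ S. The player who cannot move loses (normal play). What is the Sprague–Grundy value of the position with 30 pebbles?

2

n :  0  1  2  3  4  5  6  7  8  9 10 11 12 13 14 15 16 17 18 19 20 21 22 23 24 25 26 27 28 29 30
G :  0  1  0  1  0  1  0  1  2  3  2  0  1  0  1  0  1  0  1  2  3  2  0  1  0  1  0  1  0  1  2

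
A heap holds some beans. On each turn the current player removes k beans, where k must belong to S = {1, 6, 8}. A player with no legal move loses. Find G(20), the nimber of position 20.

2

n :  0  1  2  3  4  5  6  7  8  9 10 11 12 13 14 15 16 17 18 19 20
G :  0  1  0  1  0  1  2  0  1  0  1  0  1  2  0  1  0  1  0  1  2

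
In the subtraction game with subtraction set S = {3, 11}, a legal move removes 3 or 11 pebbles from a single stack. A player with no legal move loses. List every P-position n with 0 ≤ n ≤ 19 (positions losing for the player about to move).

G(0) = 0
G(1) = mex{} = 0
G(2) = mex{} = 0
G(3) = mex{0} = 1
G(4) = mex{0} = 1
G(5) = mex{0} = 1
G(6) = mex{1} = 0
G(7) = mex{1} = 0
G(8) = mex{1} = 0
G(9) = mex{0} = 1
G(10) = mex{0} = 1
G(11) = mex{0,0} = 1
G(12) = mex{1,0} = 2
G(13) = mex{1,0} = 2
G(14) = mex{1,1} = 0
G(15) = mex{2,1} = 0
G(16) = mex{2,1} = 0
G(17) = mex{0,0} = 1
G(18) = mex{0,0} = 1
G(19) = mex{0,0} = 1
P-positions are exactly the n with G(n) = 0.

0, 1, 2, 6, 7, 8, 14, 15, 16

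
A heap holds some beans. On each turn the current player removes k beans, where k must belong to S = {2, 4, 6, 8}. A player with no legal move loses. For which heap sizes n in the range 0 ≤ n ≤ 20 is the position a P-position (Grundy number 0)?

G(0) = 0
G(1) = mex{} = 0
G(2) = mex{0} = 1
G(3) = mex{0} = 1
G(4) = mex{1,0} = 2
G(5) = mex{1,0} = 2
G(6) = mex{2,1,0} = 3
G(7) = mex{2,1,0} = 3
G(8) = mex{3,2,1,0} = 4
G(9) = mex{3,2,1,0} = 4
G(10) = mex{4,3,2,1} = 0
G(11) = mex{4,3,2,1} = 0
G(12) = mex{0,4,3,2} = 1
G(13) = mex{0,4,3,2} = 1
G(14) = mex{1,0,4,3} = 2
G(15) = mex{1,0,4,3} = 2
G(16) = mex{2,1,0,4} = 3
G(17) = mex{2,1,0,4} = 3
G(18) = mex{3,2,1,0} = 4
G(19) = mex{3,2,1,0} = 4
G(20) = mex{4,3,2,1} = 0
P-positions are exactly the n with G(n) = 0.

0, 1, 10, 11, 20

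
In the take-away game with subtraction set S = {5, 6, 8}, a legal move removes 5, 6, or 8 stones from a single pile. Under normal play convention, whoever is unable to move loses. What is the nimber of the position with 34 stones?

1

n :  0  1  2  3  4  5  6  7  8  9 10 11 12 13 14 15 16 17 18 19 20 21 22 23 24 25 26 27 28 29 30 31 32 33 34
G :  0  0  0  0  0  1  1  1  1  1  2  2  2  0  0  0  0  0  1  1  1  1  1  2  2  2  0  0  0  0  0  1  1  1  1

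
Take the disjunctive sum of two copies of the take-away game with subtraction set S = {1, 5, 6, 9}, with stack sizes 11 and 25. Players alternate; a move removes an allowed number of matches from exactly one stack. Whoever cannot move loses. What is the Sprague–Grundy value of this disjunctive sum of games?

All stacks use S = {1, 5, 6, 9}:
G(0) = 0
G(1) = mex{0} = 1
G(2) = mex{1} = 0
G(3) = mex{0} = 1
G(4) = mex{1} = 0
G(5) = mex{0,0} = 1
G(6) = mex{1,1,0} = 2
G(7) = mex{2,0,1} = 3
G(8) = mex{3,1,0} = 2
G(9) = mex{2,0,1,0} = 3
G(10) = mex{3,1,0,1} = 2
G(11) = mex{2,2,1,0} = 3
G(12) = mex{3,3,2,1} = 0
G(13) = mex{0,2,3,0} = 1
G(14) = mex{1,3,2,1} = 0
G(15) = mex{0,2,3,2} = 1
G(16) = mex{1,3,2,3} = 0
G(17) = mex{0,0,3,2} = 1
G(18) = mex{1,1,0,3} = 2
G(19) = mex{2,0,1,2} = 3
G(20) = mex{3,1,0,3} = 2
G(21) = mex{2,0,1,0} = 3
G(22) = mex{3,1,0,1} = 2
G(23) = mex{2,2,1,0} = 3
G(24) = mex{3,3,2,1} = 0
G(25) = mex{0,2,3,0} = 1
Stack A: G(11) = 3.
Stack B: G(25) = 1.
Combined Grundy value = 3 ⊕ 1 = 2.

2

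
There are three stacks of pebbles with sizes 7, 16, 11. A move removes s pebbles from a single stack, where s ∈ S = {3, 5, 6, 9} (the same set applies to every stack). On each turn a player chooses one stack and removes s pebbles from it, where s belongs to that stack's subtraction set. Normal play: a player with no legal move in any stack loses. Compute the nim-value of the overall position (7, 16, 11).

0

All stacks use S = {3, 5, 6, 9}:
G(0) = 0
G(1) = mex{} = 0
G(2) = mex{} = 0
G(3) = mex{0} = 1
G(4) = mex{0} = 1
G(5) = mex{0,0} = 1
G(6) = mex{1,0,0} = 2
G(7) = mex{1,0,0} = 2
G(8) = mex{1,1,0} = 2
G(9) = mex{2,1,1,0} = 3
G(10) = mex{2,1,1,0} = 3
G(11) = mex{2,2,1,0} = 3
G(12) = mex{3,2,2,1} = 0
G(13) = mex{3,2,2,1} = 0
G(14) = mex{3,3,2,1} = 0
G(15) = mex{0,3,3,2} = 1
G(16) = mex{0,3,3,2} = 1
Stack A: G(7) = 2.
Stack B: G(16) = 1.
Stack C: G(11) = 3.
Combined Grundy value = 2 ⊕ 1 ⊕ 3 = 0.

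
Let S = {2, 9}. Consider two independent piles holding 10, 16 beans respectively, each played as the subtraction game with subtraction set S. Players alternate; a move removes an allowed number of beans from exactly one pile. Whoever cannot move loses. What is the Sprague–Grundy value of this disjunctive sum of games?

1

All piles use S = {2, 9}:
G(0) = 0
G(1) = mex{} = 0
G(2) = mex{0} = 1
G(3) = mex{0} = 1
G(4) = mex{1} = 0
G(5) = mex{1} = 0
G(6) = mex{0} = 1
G(7) = mex{0} = 1
G(8) = mex{1} = 0
G(9) = mex{1,0} = 2
G(10) = mex{0,0} = 1
G(11) = mex{2,1} = 0
G(12) = mex{1,1} = 0
G(13) = mex{0,0} = 1
G(14) = mex{0,0} = 1
G(15) = mex{1,1} = 0
G(16) = mex{1,1} = 0
Pile A: G(10) = 1.
Pile B: G(16) = 0.
Combined Grundy value = 1 ⊕ 0 = 1.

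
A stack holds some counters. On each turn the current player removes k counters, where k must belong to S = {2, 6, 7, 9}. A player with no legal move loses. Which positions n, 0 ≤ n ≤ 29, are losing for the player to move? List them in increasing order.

0, 1, 4, 5, 15, 16, 19, 20

G(0) = 0
G(1) = mex{} = 0
G(2) = mex{0} = 1
G(3) = mex{0} = 1
G(4) = mex{1} = 0
G(5) = mex{1} = 0
G(6) = mex{0,0} = 1
G(7) = mex{0,0,0} = 1
G(8) = mex{1,1,0} = 2
G(9) = mex{1,1,1,0} = 2
G(10) = mex{2,0,1,0} = 3
G(11) = mex{2,0,0,1} = 3
G(12) = mex{3,1,0,1} = 2
G(13) = mex{3,1,1,0} = 2
G(14) = mex{2,2,1,0} = 3
G(15) = mex{2,2,2,1} = 0
G(16) = mex{3,3,2,1} = 0
G(17) = mex{0,3,3,2} = 1
G(18) = mex{0,2,3,2} = 1
G(19) = mex{1,2,2,3} = 0
G(20) = mex{1,3,2,3} = 0
G(21) = mex{0,0,3,2} = 1
G(22) = mex{0,0,0,2} = 1
G(23) = mex{1,1,0,3} = 2
G(24) = mex{1,1,1,0} = 2
G(25) = mex{2,0,1,0} = 3
G(26) = mex{2,0,0,1} = 3
G(27) = mex{3,1,0,1} = 2
G(28) = mex{3,1,1,0} = 2
G(29) = mex{2,2,1,0} = 3
P-positions are exactly the n with G(n) = 0.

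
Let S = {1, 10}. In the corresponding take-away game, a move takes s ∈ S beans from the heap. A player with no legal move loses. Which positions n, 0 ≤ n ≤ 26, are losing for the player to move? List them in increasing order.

n :  0  1  2  3  4  5  6  7  8  9 10 11 12 13 14 15 16 17 18 19 20 21 22 23 24 25 26
G :  0  1  0  1  0  1  0  1  0  1  2  0  1  0  1  0  1  0  1  0  1  2  0  1  0  1  0
P-positions are exactly the n with G(n) = 0.

0, 2, 4, 6, 8, 11, 13, 15, 17, 19, 22, 24, 26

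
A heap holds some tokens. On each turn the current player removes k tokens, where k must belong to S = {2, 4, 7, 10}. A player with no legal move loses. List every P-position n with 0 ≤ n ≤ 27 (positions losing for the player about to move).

n :  0  1  2  3  4  5  6  7  8  9 10 11 12 13 14 15 16 17 18 19 20 21 22 23 24 25 26 27
G :  0  0  1  1  2  2  0  3  1  0  2  1  0  2  1  0  2  1  0  2  1  0  2  1  0  2  1  0
P-positions are exactly the n with G(n) = 0.

0, 1, 6, 9, 12, 15, 18, 21, 24, 27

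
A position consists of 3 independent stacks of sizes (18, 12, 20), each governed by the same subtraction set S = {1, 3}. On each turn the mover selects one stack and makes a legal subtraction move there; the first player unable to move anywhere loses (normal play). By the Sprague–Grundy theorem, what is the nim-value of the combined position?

All stacks use S = {1, 3}:
G(0) = 0
G(1) = mex{0} = 1
G(2) = mex{1} = 0
G(3) = mex{0,0} = 1
G(4) = mex{1,1} = 0
G(5) = mex{0,0} = 1
G(6) = mex{1,1} = 0
G(7) = mex{0,0} = 1
G(8) = mex{1,1} = 0
G(9) = mex{0,0} = 1
G(10) = mex{1,1} = 0
G(11) = mex{0,0} = 1
G(12) = mex{1,1} = 0
G(13) = mex{0,0} = 1
G(14) = mex{1,1} = 0
G(15) = mex{0,0} = 1
G(16) = mex{1,1} = 0
G(17) = mex{0,0} = 1
G(18) = mex{1,1} = 0
G(19) = mex{0,0} = 1
G(20) = mex{1,1} = 0
Stack A: G(18) = 0.
Stack B: G(12) = 0.
Stack C: G(20) = 0.
Combined Grundy value = 0 ⊕ 0 ⊕ 0 = 0.

0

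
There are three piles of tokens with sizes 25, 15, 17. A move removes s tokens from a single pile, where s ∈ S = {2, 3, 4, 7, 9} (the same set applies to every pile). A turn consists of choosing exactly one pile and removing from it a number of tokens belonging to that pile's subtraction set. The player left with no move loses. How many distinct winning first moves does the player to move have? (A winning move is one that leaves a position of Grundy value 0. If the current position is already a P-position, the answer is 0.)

All piles use S = {2, 3, 4, 7, 9}:
G(0) = 0
G(1) = mex{} = 0
G(2) = mex{0} = 1
G(3) = mex{0,0} = 1
G(4) = mex{1,0,0} = 2
G(5) = mex{1,1,0} = 2
G(6) = mex{2,1,1} = 0
G(7) = mex{2,2,1,0} = 3
G(8) = mex{0,2,2,0} = 1
G(9) = mex{3,0,2,1,0} = 4
G(10) = mex{1,3,0,1,0} = 2
G(11) = mex{4,1,3,2,1} = 0
G(12) = mex{2,4,1,2,1} = 0
G(13) = mex{0,2,4,0,2} = 1
G(14) = mex{0,0,2,3,2} = 1
G(15) = mex{1,0,0,1,0} = 2
G(16) = mex{1,1,0,4,3} = 2
G(17) = mex{2,1,1,2,1} = 0
G(18) = mex{2,2,1,0,4} = 3
G(19) = mex{0,2,2,0,2} = 1
G(20) = mex{3,0,2,1,0} = 4
G(21) = mex{1,3,0,1,0} = 2
G(22) = mex{4,1,3,2,1} = 0
G(23) = mex{2,4,1,2,1} = 0
G(24) = mex{0,2,4,0,2} = 1
G(25) = mex{0,0,2,3,2} = 1
Pile A: G(25) = 1.
Pile B: G(15) = 2.
Pile C: G(17) = 0.
Combined Grundy value = 1 ⊕ 2 ⊕ 0 = 3.
A winning move leaves total XOR = 0, i.e. changes one component's Grundy value g to g ⊕ X where X is the current total.
Pile A: need g' = 1⊕3 = 2. Options: 25−2→G=0, 25−3→G=0, 25−4→G=2, 25−7→G=3, 25−9→G=2. Hits: 2.
Pile B: need g' = 2⊕3 = 1. Options: 15−2→G=1, 15−3→G=0, 15−4→G=0, 15−7→G=1, 15−9→G=0. Hits: 2.
Pile C: need g' = 0⊕3 = 3. Options: 17−2→G=2, 17−3→G=1, 17−4→G=1, 17−7→G=2, 17−9→G=1. Hits: 0.

4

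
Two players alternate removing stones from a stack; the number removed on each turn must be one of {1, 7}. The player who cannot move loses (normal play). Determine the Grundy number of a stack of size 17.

n :  0  1  2  3  4  5  6  7  8  9 10 11 12 13 14 15 16 17
G :  0  1  0  1  0  1  0  1  0  1  0  1  0  1  0  1  0  1

1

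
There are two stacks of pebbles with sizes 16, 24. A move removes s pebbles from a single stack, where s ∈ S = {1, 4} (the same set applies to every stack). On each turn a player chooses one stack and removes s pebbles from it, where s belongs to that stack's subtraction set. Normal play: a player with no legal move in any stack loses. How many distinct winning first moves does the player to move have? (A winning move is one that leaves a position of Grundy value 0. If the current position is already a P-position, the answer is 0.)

All stacks use S = {1, 4}:
n :  0  1  2  3  4  5  6  7  8  9 10 11 12 13 14 15 16 17 18 19 20 21 22 23 24
G :  0  1  0  1  2  0  1  0  1  2  0  1  0  1  2  0  1  0  1  2  0  1  0  1  2
Stack A: G(16) = 1.
Stack B: G(24) = 2.
Combined Grundy value = 1 ⊕ 2 = 3.
A winning move leaves total XOR = 0, i.e. changes one component's Grundy value g to g ⊕ X where X is the current total.
Stack A: need g' = 1⊕3 = 2. Options: 16−1→G=0, 16−4→G=0. Hits: 0.
Stack B: need g' = 2⊕3 = 1. Options: 24−1→G=1, 24−4→G=0. Hits: 1.

1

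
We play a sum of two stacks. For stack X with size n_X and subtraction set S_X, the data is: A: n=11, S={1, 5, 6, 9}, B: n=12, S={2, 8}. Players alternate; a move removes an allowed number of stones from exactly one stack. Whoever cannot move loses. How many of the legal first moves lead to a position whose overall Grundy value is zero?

1

Stack A, S = {1, 5, 6, 9}:
n :  0  1  2  3  4  5  6  7  8  9 10 11
G :  0  1  0  1  0  1  2  3  2  3  2  3
G_A(11) = 3.
Stack B, S = {2, 8}:
n :  0  1  2  3  4  5  6  7  8  9 10 11 12
G :  0  0  1  1  0  0  1  1  2  2  0  0  1
G_B(12) = 1.
Combined Grundy value = 3 ⊕ 1 = 2.
A winning move leaves total XOR = 0, i.e. changes one component's Grundy value g to g ⊕ X where X is the current total.
Stack A: need g' = 3⊕2 = 1. Options: 11−1→G=2, 11−5→G=2, 11−6→G=1, 11−9→G=0. Hits: 1.
Stack B: need g' = 1⊕2 = 3. Options: 12−2→G=0, 12−8→G=0. Hits: 0.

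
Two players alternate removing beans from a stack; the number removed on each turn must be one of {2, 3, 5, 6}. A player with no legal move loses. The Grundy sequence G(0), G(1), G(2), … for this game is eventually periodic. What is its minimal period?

8

G(0) = 0
G(1) = mex{} = 0
G(2) = mex{0} = 1
G(3) = mex{0,0} = 1
G(4) = mex{1,0} = 2
G(5) = mex{1,1,0} = 2
G(6) = mex{2,1,0,0} = 3
G(7) = mex{2,2,1,0} = 3
G(8) = mex{3,2,1,1} = 0
G(9) = mex{3,3,2,1} = 0
G(10) = mex{0,3,2,2} = 1
G(11) = mex{0,0,3,2} = 1
G(12) = mex{1,0,3,3} = 2
G(13) = mex{1,1,0,3} = 2
G(14) = mex{2,1,0,0} = 3
G(15) = mex{2,2,1,0} = 3
G(16) = mex{3,2,1,1} = 0
G(17) = mex{3,3,2,1} = 0
G(n+8) = G(n) holds for n = 0,…,5 (a full window of length max(S) = 6), so the sequence is purely periodic with period 8.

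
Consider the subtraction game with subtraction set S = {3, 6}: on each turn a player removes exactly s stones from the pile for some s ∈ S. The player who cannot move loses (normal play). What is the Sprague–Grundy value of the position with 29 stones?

0

n :  0  1  2  3  4  5  6  7  8  9 10 11 12 13 14 15 16 17 18 19 20 21 22 23 24 25 26 27 28 29
G :  0  0  0  1  1  1  2  2  2  0  0  0  1  1  1  2  2  2  0  0  0  1  1  1  2  2  2  0  0  0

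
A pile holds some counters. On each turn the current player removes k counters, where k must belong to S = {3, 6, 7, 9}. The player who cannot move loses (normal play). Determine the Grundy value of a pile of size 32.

2

G(0) = 0
G(1) = mex{} = 0
G(2) = mex{} = 0
G(3) = mex{0} = 1
G(4) = mex{0} = 1
G(5) = mex{0} = 1
G(6) = mex{1,0} = 2
G(7) = mex{1,0,0} = 2
G(8) = mex{1,0,0} = 2
G(9) = mex{2,1,0,0} = 3
G(10) = mex{2,1,1,0} = 3
G(11) = mex{2,1,1,0} = 3
G(12) = mex{3,2,1,1} = 0
G(13) = mex{3,2,2,1} = 0
G(14) = mex{3,2,2,1} = 0
G(15) = mex{0,3,2,2} = 1
G(16) = mex{0,3,3,2} = 1
G(17) = mex{0,3,3,2} = 1
G(18) = mex{1,0,3,3} = 2
G(19) = mex{1,0,0,3} = 2
G(20) = mex{1,0,0,3} = 2
G(21) = mex{2,1,0,0} = 3
G(22) = mex{2,1,1,0} = 3
G(23) = mex{2,1,1,0} = 3
G(24) = mex{3,2,1,1} = 0
G(25) = mex{3,2,2,1} = 0
G(26) = mex{3,2,2,1} = 0
G(27) = mex{0,3,2,2} = 1
G(28) = mex{0,3,3,2} = 1
G(29) = mex{0,3,3,2} = 1
G(30) = mex{1,0,3,3} = 2
G(31) = mex{1,0,0,3} = 2
G(32) = mex{1,0,0,3} = 2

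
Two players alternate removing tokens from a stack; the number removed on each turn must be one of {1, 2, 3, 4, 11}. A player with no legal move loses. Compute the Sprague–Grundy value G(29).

n :  0  1  2  3  4  5  6  7  8  9 10 11 12 13 14 15 16 17 18 19 20 21 22 23 24 25 26 27 28 29
G :  0  1  2  3  4  0  1  2  3  4  0  1  2  3  4  0  1  2  3  4  0  1  2  3  4  0  1  2  3  4

4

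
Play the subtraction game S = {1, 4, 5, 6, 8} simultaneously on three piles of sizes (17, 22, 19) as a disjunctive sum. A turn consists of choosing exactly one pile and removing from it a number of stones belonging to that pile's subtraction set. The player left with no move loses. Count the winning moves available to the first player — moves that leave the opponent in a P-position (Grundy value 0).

1

All piles use S = {1, 4, 5, 6, 8}:
G(0) = 0
G(1) = mex{0} = 1
G(2) = mex{1} = 0
G(3) = mex{0} = 1
G(4) = mex{1,0} = 2
G(5) = mex{2,1,0} = 3
G(6) = mex{3,0,1,0} = 2
G(7) = mex{2,1,0,1} = 3
G(8) = mex{3,2,1,0,0} = 4
G(9) = mex{4,3,2,1,1} = 0
G(10) = mex{0,2,3,2,0} = 1
G(11) = mex{1,3,2,3,1} = 0
G(12) = mex{0,4,3,2,2} = 1
G(13) = mex{1,0,4,3,3} = 2
G(14) = mex{2,1,0,4,2} = 3
G(15) = mex{3,0,1,0,3} = 2
G(16) = mex{2,1,0,1,4} = 3
G(17) = mex{3,2,1,0,0} = 4
G(18) = mex{4,3,2,1,1} = 0
G(19) = mex{0,2,3,2,0} = 1
G(20) = mex{1,3,2,3,1} = 0
G(21) = mex{0,4,3,2,2} = 1
G(22) = mex{1,0,4,3,3} = 2
Pile A: G(17) = 4.
Pile B: G(22) = 2.
Pile C: G(19) = 1.
Combined Grundy value = 4 ⊕ 2 ⊕ 1 = 7.
A winning move leaves total XOR = 0, i.e. changes one component's Grundy value g to g ⊕ X where X is the current total.
Pile A: need g' = 4⊕7 = 3. Options: 17−1→G=3, 17−4→G=2, 17−5→G=1, 17−6→G=0, 17−8→G=0. Hits: 1.
Pile B: need g' = 2⊕7 = 5. Options: 22−1→G=1, 22−4→G=0, 22−5→G=4, 22−6→G=3, 22−8→G=3. Hits: 0.
Pile C: need g' = 1⊕7 = 6. Options: 19−1→G=0, 19−4→G=2, 19−5→G=3, 19−6→G=2, 19−8→G=0. Hits: 0.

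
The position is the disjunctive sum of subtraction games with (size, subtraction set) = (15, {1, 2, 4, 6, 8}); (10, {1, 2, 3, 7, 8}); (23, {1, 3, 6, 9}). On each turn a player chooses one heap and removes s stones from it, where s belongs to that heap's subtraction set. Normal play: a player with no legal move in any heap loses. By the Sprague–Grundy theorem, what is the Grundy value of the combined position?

Heap A, S = {1, 2, 4, 6, 8}:
n :  0  1  2  3  4  5  6  7  8  9 10 11 12 13 14 15
G :  0  1  2  0  1  2  3  4  5  3  0  1  2  0  1  2
G_A(15) = 2.
Heap B, S = {1, 2, 3, 7, 8}:
n :  0  1  2  3  4  5  6  7  8  9 10
G :  0  1  2  3  0  1  2  3  4  0  1
G_B(10) = 1.
Heap C, S = {1, 3, 6, 9}:
G(0) = 0
G(1) = mex{0} = 1
G(2) = mex{1} = 0
G(3) = mex{0,0} = 1
G(4) = mex{1,1} = 0
G(5) = mex{0,0} = 1
G(6) = mex{1,1,0} = 2
G(7) = mex{2,0,1} = 3
G(8) = mex{3,1,0} = 2
G(9) = mex{2,2,1,0} = 3
G(10) = mex{3,3,0,1} = 2
G(11) = mex{2,2,1,0} = 3
G(12) = mex{3,3,2,1} = 0
G(13) = mex{0,2,3,0} = 1
G(14) = mex{1,3,2,1} = 0
G(15) = mex{0,0,3,2} = 1
G(16) = mex{1,1,2,3} = 0
G(17) = mex{0,0,3,2} = 1
G(18) = mex{1,1,0,3} = 2
G(19) = mex{2,0,1,2} = 3
G(20) = mex{3,1,0,3} = 2
G(21) = mex{2,2,1,0} = 3
G(22) = mex{3,3,0,1} = 2
G(23) = mex{2,2,1,0} = 3
G_C(23) = 3.
Combined Grundy value = 2 ⊕ 1 ⊕ 3 = 0.

0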